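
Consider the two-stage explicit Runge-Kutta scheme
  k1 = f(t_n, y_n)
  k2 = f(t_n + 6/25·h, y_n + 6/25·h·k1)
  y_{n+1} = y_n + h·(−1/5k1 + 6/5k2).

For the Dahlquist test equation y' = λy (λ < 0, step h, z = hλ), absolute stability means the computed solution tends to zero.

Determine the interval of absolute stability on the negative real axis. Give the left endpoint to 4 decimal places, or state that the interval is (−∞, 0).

z∈(-3.4722,0).

With y'=λy (z=hλ):
  k1=λy_n ⇒ h·k1=z·y_n;  k2=λ(1+6/25z)y_n ⇒ h·k2=z(1+6/25z)y_n
  y_{n+1}/y_n = 1 − 1/5z + 6/5z(1+6/25z) = 1 + z + 36/125z²
  ⇒ R(z) = 1 + z + 36/125z².

Solve |R(x)|<1 on ℝ⁻.
x=-0.54: |R|=0.5440
R=1: x+36/125x²=0 ⇒ x=−125/36=-3.4722; min R=1−1/(4·36/125)=0.1319>−1
Confirm numerically:
  x=-2.903: |R|=0.52409 <1
  x=-2.126: |R|=0.17572 <1
  x=-2.049: |R|=0.16014 <1
  x=-1.716: |R|=0.13206 <1
  x=-3.665: |R|=1.20348 >1
  x=-3.662: |R|=1.20015 >1
Stable set (-3.4722, 0).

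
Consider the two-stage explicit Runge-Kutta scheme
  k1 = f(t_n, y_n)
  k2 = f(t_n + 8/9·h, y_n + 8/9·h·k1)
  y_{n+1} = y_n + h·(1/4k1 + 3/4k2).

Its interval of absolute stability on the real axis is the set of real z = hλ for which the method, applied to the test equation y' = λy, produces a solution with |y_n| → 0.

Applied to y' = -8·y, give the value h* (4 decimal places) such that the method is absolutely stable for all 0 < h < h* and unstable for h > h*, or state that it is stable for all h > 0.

(-1.5000,0); λ=-8 ⇒ h* = (3/2)/8 = 0.1875.

Test eqn y'=λy, z=hλ:
  k1=λy_n ⇒ h·k1=z·y_n;  k2=λ(1+8/9z)y_n ⇒ h·k2=z(1+8/9z)y_n
  y_{n+1}/y_n = 1 + 1/4z + 3/4z(1+8/9z) = 1 + z + 2/3z²
  R(z) = 1 + z + 2/3z².

Solve |R(x)|<1 on ℝ⁻.
x=-1.26: |R|=0.7984
R=1: x+2/3x²=0 ⇒ x=−3/2=-1.5000; min R=1−1/(4·2/3)=0.6250>−1
Confirm numerically:
  x=-1.210: |R|=0.76607 <1
  x=-1.165: |R|=0.73982 <1
  x=-0.698: |R|=0.62680 <1
  x=-1.959: |R|=1.59945 >1
  x=-1.644: |R|=1.15782 >1
So |R|<1 on (-1.5000, 0).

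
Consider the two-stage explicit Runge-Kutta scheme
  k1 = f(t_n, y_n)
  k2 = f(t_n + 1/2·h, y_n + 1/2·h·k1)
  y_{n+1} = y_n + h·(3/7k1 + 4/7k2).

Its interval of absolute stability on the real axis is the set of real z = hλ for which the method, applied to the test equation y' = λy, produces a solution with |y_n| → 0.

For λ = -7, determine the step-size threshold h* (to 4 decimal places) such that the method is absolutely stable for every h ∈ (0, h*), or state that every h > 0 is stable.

(-3.5000,0); λ=-7 ⇒ h* = (7/2)/7 = 0.5000.

On y'=λy, z=hλ:
  k1=λy_n ⇒ h·k1=z·y_n;  k2=λ(1+1/2z)y_n ⇒ h·k2=z(1+1/2z)y_n
  y_{n+1}/y_n = 1 + 3/7z + 4/7z(1+1/2z) = 1 + z + 2/7z²
  ⇒ R(z) = 1 + z + 2/7z².

Solve |R(x)|<1 on ℝ⁻.
x=-1.04: |R|=0.2690
R=1: x+2/7x²=0 ⇒ x=−7/2=-3.5000; min R=1−1/(4·2/7)=0.1250>−1
Confirm numerically:
  x=-3.371: |R|=0.87575 <1
  x=-3.132: |R|=0.67069 <1
  x=-1.681: |R|=0.12636 <1
  x=-1.540: |R|=0.13760 <1
  x=-3.985: |R|=1.55221 >1
  x=-3.650: |R|=1.15643 >1
Stable set (-3.5000, 0).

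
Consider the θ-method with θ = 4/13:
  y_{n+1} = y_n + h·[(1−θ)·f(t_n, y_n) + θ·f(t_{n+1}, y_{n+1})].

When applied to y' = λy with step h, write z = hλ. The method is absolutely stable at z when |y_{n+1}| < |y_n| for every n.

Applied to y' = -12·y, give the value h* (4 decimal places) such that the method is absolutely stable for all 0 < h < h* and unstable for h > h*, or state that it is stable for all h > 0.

(-5.2000,0); λ=-12 ⇒ h* = (26/5)/12 = 0.4333.

Test eqn y'=λy, z=hλ:
  y_{n+1} = y_n + z·[9/13·y_n + 4/13·y_{n+1}] ⇒ (1 − 4/13z)y_{n+1} = (1 + 9/13z)y_n
  so R(z) = (1 + 9/13z)/(1 − 4/13z).

Boundary: |R(x)|=1, x<0.
x=-1.69: |R|=0.1118
R=−1: 1+9/13x = −1+4/13x ⇒ -5/13x=2 ⇒ x=2/(-5/13)=-5.2000
Confirm numerically:
  x=-5.134: |R|=0.99016 <1
  x=-4.352: |R|=0.86056 <1
  x=-3.032: |R|=0.56861 <1
  x=-5.783: |R|=1.08068 >1
  x=-5.670: |R|=1.06586 >1
Interval (-5.2000, 0).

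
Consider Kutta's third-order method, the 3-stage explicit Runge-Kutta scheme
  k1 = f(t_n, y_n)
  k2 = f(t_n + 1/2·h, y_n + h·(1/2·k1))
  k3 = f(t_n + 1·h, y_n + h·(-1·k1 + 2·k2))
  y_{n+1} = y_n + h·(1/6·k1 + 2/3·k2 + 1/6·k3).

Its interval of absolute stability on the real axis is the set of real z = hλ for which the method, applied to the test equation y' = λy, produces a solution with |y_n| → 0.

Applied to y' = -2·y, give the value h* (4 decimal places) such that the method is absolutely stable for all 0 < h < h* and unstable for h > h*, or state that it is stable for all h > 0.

Test eqn y'=λy, z=hλ:
  order 3, 3-stage ⇒ R(z)=1+z+z^2/2+z^3/6
  (e.g. R(-1.62)=-0.01639, |R|=0.01639)

Find x<0 with |R(x)|<1.
x=-1.62: |R|=0.0164
|R(-1.48)|=0.0749 |R(-1.3)|=0.1788 |R(-0.71)|=0.4824
Bisect:
  x_lo=-3.2912 |R|=2.8171  x_hi=-0.3474 |R|=0.7059
  mid=-1.81935 |R|=0.16801 →hi
  mid=-2.55530 |R|=1.07135 →lo
  mid=-2.18732 |R|=0.53929 →hi
  mid=-2.37131 |R|=0.78211 →hi
  mid=-2.46330 |R|=0.92054 →hi
  mid=-2.50930 |R|=0.99434 →hi
  mid=-2.53230 |R|=1.03244 →lo
  mid=-2.52080 |R|=1.01329 →lo
  mid=-2.51505 |R|=1.00379 →lo
  ...
  [-2.51289,-2.51271] ⇒ x*=-2.5127
Interval (-2.5127, 0).

(-2.5127,0); λ=-2 ⇒ h* = 1.2564.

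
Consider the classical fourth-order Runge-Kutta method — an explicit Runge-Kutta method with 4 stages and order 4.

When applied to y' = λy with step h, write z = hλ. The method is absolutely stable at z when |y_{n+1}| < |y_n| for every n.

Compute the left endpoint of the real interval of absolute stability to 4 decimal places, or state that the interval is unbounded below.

Test eqn y'=λy, z=hλ:
  order 4, 4-stage ⇒ R(z)=1+z+z^2/2+z^3/6+z^4/24
  (e.g. R(-1.36)=0.28810, |R|=0.28810)

Boundary: |R(x)|=1, x<0.
x=-1.36: |R|=0.2881
|R(-2.23)|=0.4386 |R(-1.49)|=0.2741 |R(-0.96)|=0.3887
Bisect:
  x_lo=-3.3974 |R|=2.3890  x_hi=-0.2986 |R|=0.7419
  mid=-1.84795 |R|=0.29365 →hi
  mid=-2.62266 |R|=0.78123 →hi
  mid=-3.01001 |R|=1.39514 →lo
  mid=-2.81633 |R|=1.04781 →lo
  mid=-2.71949 |R|=0.90524 →hi
  mid=-2.76791 |R|=0.97411 →hi
  mid=-2.79212 |R|=1.01034 →lo
  ...
  [-2.78531,-2.78512] ⇒ x*=-2.7853
Interval (-2.7853, 0).

left endpoint -2.7853.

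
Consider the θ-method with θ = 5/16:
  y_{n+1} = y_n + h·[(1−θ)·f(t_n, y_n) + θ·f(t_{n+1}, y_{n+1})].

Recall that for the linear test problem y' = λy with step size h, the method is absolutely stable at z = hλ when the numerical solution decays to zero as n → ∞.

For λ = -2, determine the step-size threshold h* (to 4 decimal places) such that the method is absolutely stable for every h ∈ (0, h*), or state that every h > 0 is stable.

(-5.3333,0); λ=-2 ⇒ h* = (16/3)/2 = 2.6667.

Test eqn y'=λy, z=hλ:
  y_{n+1} = y_n + z·[11/16·y_n + 5/16·y_{n+1}] ⇒ (1 − 5/16z)y_{n+1} = (1 + 11/16z)y_n
  Hence R(z) = (1 + 11/16z)/(1 − 5/16z).

Find x<0 with |R(x)|<1.
x=-1.1: |R|=0.1814
R=−1: 1+11/16x = −1+5/16x ⇒ -3/8x=2 ⇒ x=2/(-3/8)=-5.3333
Confirm numerically:
  x=-4.768: |R|=0.91486 <1
  x=-2.707: |R|=0.46646 <1
  x=-2.555: |R|=0.42068 <1
  x=-2.469: |R|=0.39368 <1
  x=-5.700: |R|=1.04944 >1
  x=-5.509: |R|=1.02420 >1
  x=-5.496: |R|=1.02245 >1
So |R|<1 on (-5.3333, 0).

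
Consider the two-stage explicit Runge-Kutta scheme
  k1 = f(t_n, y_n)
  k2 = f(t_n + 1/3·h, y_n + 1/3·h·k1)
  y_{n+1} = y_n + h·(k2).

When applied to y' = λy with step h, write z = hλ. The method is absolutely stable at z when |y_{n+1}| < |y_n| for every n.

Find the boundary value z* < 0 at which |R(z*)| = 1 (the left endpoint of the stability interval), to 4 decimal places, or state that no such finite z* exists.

Test eqn y'=λy, z=hλ:
  k1=λy_n ⇒ h·k1=z·y_n;  k2=λ(1+1/3z)y_n ⇒ h·k2=z(1+1/3z)y_n
  y_{n+1}/y_n = 1 + z(1+1/3z) = 1 + z + 1/3z²
  Hence R(z) = 1 + z + 1/3z².

Need |R(x)|<1, x<0.
x=-1.67: |R|=0.2596
R=1: x+1/3x²=0 ⇒ x=−3=-3.0000; min R=1−1/(4·1/3)=0.2500>−1
Confirm numerically:
  x=-2.409: |R|=0.52543 <1
  x=-2.177: |R|=0.40278 <1
  x=-1.277: |R|=0.26658 <1
  x=-3.531: |R|=1.62499 >1
  x=-3.529: |R|=1.62228 >1
Interval (-3.0000, 0).

z* = -3.0000.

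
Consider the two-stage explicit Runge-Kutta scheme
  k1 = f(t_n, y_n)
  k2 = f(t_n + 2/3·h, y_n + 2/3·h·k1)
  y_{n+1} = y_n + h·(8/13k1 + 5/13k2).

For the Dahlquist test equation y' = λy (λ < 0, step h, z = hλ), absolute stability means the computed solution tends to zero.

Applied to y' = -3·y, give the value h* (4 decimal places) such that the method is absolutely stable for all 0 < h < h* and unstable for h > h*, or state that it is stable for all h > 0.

(-3.9000,0); λ=-3 ⇒ h* = (39/10)/3 = 1.3000.

Set f=λy, z=hλ:
  k1=λy_n ⇒ h·k1=z·y_n;  k2=λ(1+2/3z)y_n ⇒ h·k2=z(1+2/3z)y_n
  y_{n+1}/y_n = 1 + 8/13z + 5/13z(1+2/3z) = 1 + z + 10/39z²
  R(z) = 1 + z + 10/39z².

Find x<0 with |R(x)|<1.
x=-0.49: |R|=0.5716
R=1: x+10/39x²=0 ⇒ x=−39/10=-3.9000; min R=1−1/(4·10/39)=0.0250>−1
Confirm numerically:
  x=-3.676: |R|=0.78887 <1
  x=-3.640: |R|=0.75733 <1
  x=-2.601: |R|=0.13367 <1
  x=-4.406: |R|=1.57165 >1
  x=-4.069: |R|=1.17632 >1
Stable set (-3.9000, 0).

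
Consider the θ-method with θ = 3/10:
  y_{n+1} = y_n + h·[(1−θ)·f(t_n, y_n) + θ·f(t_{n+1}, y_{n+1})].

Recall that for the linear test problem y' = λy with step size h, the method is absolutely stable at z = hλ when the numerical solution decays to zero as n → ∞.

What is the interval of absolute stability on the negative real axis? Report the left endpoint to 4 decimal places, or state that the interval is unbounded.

(-5.0000, 0).

With y'=λy (z=hλ):
  y_{n+1} = y_n + z·[7/10·y_n + 3/10·y_{n+1}] ⇒ (1 − 3/10z)y_{n+1} = (1 + 7/10z)y_n
  R(z) = (1 + 7/10z)/(1 − 3/10z).

Boundary: |R(x)|=1, x<0.
x=-1.28: |R|=0.0751
R=−1: 1+7/10x = −1+3/10x ⇒ -2/5x=2 ⇒ x=2/(-2/5)=-5.0000
Confirm numerically:
  x=-4.886: |R|=0.98151 <1
  x=-3.746: |R|=0.76382 <1
  x=-2.715: |R|=0.49628 <1
  x=-5.312: |R|=1.04812 >1
  x=-5.051: |R|=1.00811 >1
Interval (-5.0000, 0).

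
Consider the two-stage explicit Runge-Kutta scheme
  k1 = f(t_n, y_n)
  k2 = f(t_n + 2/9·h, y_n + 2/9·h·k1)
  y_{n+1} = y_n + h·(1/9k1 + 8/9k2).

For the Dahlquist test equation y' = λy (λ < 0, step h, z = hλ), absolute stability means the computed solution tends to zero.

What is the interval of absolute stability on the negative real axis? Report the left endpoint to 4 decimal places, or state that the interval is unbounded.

(-5.0625, 0).

On y'=λy, z=hλ:
  k1=λy_n ⇒ h·k1=z·y_n;  k2=λ(1+2/9z)y_n ⇒ h·k2=z(1+2/9z)y_n
  y_{n+1}/y_n = 1 + 1/9z + 8/9z(1+2/9z) = 1 + z + 16/81z²
  so R(z) = 1 + z + 16/81z².

Solve |R(x)|<1 on ℝ⁻.
x=-0.96: |R|=0.2220
R=1: x+16/81x²=0 ⇒ x=−81/16=-5.0625; min R=1−1/(4·16/81)=-0.2656>−1
Confirm numerically:
  x=-5.033: |R|=0.97067 <1
  x=-4.725: |R|=0.68500 <1
  x=-4.032: |R|=0.17926 <1
  x=-5.295: |R|=1.24318 >1
  x=-5.178: |R|=1.11814 >1
  x=-5.118: |R|=1.05611 >1
So |R|<1 on (-5.0625, 0).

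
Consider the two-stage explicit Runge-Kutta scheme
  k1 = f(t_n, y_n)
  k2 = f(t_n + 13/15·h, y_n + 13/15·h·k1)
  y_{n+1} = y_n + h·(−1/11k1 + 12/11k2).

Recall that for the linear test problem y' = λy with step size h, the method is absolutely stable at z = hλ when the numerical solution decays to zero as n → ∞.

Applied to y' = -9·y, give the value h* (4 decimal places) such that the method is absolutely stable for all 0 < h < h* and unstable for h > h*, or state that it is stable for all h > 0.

(-1.0577,0); λ=-9 ⇒ h* = (55/52)/9 = 0.1175.

Test eqn y'=λy, z=hλ:
  k1=λy_n ⇒ h·k1=z·y_n;  k2=λ(1+13/15z)y_n ⇒ h·k2=z(1+13/15z)y_n
  y_{n+1}/y_n = 1 − 1/11z + 12/11z(1+13/15z) = 1 + z + 52/55z²
  R(z) = 1 + z + 52/55z².

Solve |R(x)|<1 on ℝ⁻.
x=-1.13: |R|=1.0773
R=1: x+52/55x²=0 ⇒ x=−55/52=-1.0577; min R=1−1/(4·52/55)=0.7356>−1
Confirm numerically:
  x=-0.809: |R|=0.80978 <1
  x=-0.561: |R|=0.73655 <1
  x=-0.549: |R|=0.73596 <1
  x=-0.425: |R|=0.74577 <1
  x=-1.491: |R|=1.61082 >1
  x=-1.316: |R|=1.32139 >1
  x=-1.261: |R|=1.24239 >1
Interval (-1.0577, 0).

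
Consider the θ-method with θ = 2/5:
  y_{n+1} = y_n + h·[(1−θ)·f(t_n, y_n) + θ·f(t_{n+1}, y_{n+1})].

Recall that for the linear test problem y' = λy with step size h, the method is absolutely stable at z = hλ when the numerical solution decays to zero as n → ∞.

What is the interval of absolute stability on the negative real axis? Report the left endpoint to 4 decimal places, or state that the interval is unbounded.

(-10.0000, 0).

With y'=λy (z=hλ):
  y_{n+1} = y_n + z·[3/5·y_n + 2/5·y_{n+1}] ⇒ (1 − 2/5z)y_{n+1} = (1 + 3/5z)y_n
  R(z) = (1 + 3/5z)/(1 − 2/5z).

Solve |R(x)|<1 on ℝ⁻.
x=-1.71: |R|=0.0154
R=−1: 1+3/5x = −1+2/5x ⇒ -1/5x=2 ⇒ x=2/(-1/5)=-10.0000
Confirm numerically:
  x=-7.846: |R|=0.89590 <1
  x=-7.680: |R|=0.88605 <1
  x=-7.418: |R|=0.86983 <1
  x=-5.129: |R|=0.68076 <1
  x=-10.405: |R|=1.01569 >1
  x=-10.349: |R|=1.01358 >1
  x=-10.147: |R|=1.00581 >1
So |R|<1 on (-10.0000, 0).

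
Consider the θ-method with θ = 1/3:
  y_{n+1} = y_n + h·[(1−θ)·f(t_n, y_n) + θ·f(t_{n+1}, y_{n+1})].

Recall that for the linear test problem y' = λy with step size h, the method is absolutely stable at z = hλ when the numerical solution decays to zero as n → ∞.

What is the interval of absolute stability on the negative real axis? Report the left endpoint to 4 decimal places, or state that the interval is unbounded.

(-6.0000, 0).

Test eqn y'=λy, z=hλ:
  y_{n+1} = y_n + z·[2/3·y_n + 1/3·y_{n+1}] ⇒ (1 − 1/3z)y_{n+1} = (1 + 2/3z)y_n
  so R(z) = (1 + 2/3z)/(1 − 1/3z).

Solve |R(x)|<1 on ℝ⁻.
x=-0.46: |R|=0.6012
R=−1: 1+2/3x = −1+1/3x ⇒ -1/3x=2 ⇒ x=2/(-1/3)=-6.0000
Confirm numerically:
  x=-4.113: |R|=0.73471 <1
  x=-3.953: |R|=0.70559 <1
  x=-3.935: |R|=0.70224 <1
  x=-6.232: |R|=1.02513 >1
  x=-6.127: |R|=1.01391 >1
So |R|<1 on (-6.0000, 0).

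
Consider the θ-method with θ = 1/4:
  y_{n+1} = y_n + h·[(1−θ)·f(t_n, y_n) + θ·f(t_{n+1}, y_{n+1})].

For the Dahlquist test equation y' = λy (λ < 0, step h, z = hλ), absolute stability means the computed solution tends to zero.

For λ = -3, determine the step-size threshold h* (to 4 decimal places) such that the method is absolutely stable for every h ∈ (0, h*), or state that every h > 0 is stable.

Set f=λy, z=hλ:
  y_{n+1} = y_n + z·[3/4·y_n + 1/4·y_{n+1}] ⇒ (1 − 1/4z)y_{n+1} = (1 + 3/4z)y_n
  R(z) = (1 + 3/4z)/(1 − 1/4z).

Find x<0 with |R(x)|<1.
x=-1.23: |R|=0.0593
R=−1: 1+3/4x = −1+1/4x ⇒ -1/2x=2 ⇒ x=2/(-1/2)=-4.0000
Confirm numerically:
  x=-3.865: |R|=0.96567 <1
  x=-3.254: |R|=0.79432 <1
  x=-3.015: |R|=0.71917 <1
  x=-1.950: |R|=0.31092 <1
  x=-4.435: |R|=1.10314 >1
  x=-4.308: |R|=1.07415 >1
  x=-4.276: |R|=1.06670 >1
Stable set (-4.0000, 0).

(-4.0000,0); λ=-3 ⇒ h* = (4)/3 = 1.3333.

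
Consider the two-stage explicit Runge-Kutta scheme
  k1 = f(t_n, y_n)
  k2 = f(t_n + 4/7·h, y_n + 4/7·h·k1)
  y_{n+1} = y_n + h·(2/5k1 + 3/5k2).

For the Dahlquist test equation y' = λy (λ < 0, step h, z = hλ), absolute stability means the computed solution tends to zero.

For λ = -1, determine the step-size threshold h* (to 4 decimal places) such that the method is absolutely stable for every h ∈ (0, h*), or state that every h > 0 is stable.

With y'=λy (z=hλ):
  k1=λy_n ⇒ h·k1=z·y_n;  k2=λ(1+4/7z)y_n ⇒ h·k2=z(1+4/7z)y_n
  y_{n+1}/y_n = 1 + 2/5z + 3/5z(1+4/7z) = 1 + z + 12/35z²
  ⇒ R(z) = 1 + z + 12/35z².

Find x<0 with |R(x)|<1.
x=-0.46: |R|=0.6125
R=1: x+12/35x²=0 ⇒ x=−35/12=-2.9167; min R=1−1/(4·12/35)=0.2708>−1
Confirm numerically:
  x=-2.274: |R|=0.49894 <1
  x=-2.182: |R|=0.45039 <1
  x=-1.772: |R|=0.30457 <1
  x=-1.582: |R|=0.27608 <1
  x=-3.290: |R|=1.42112 >1
  x=-3.051: |R|=1.14052 >1
  x=-2.974: |R|=1.05846 >1
Interval (-2.9167, 0).

(-2.9167,0); λ=-1 ⇒ h* = (35/12)/1 = 2.9167.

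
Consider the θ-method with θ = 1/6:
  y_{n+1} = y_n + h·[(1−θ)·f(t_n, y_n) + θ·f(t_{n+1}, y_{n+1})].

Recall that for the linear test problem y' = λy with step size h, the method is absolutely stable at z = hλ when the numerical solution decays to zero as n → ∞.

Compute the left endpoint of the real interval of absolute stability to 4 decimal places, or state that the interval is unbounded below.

Test eqn y'=λy, z=hλ:
  y_{n+1} = y_n + z·[5/6·y_n + 1/6·y_{n+1}] ⇒ (1 − 1/6z)y_{n+1} = (1 + 5/6z)y_n
  R(z) = (1 + 5/6z)/(1 − 1/6z).

Find x<0 with |R(x)|<1.
x=-1.29: |R|=0.0617
R=−1: 1+5/6x = −1+1/6x ⇒ -2/3x=2 ⇒ x=2/(-2/3)=-3.0000
Confirm numerically:
  x=-2.888: |R|=0.94959 <1
  x=-1.704: |R|=0.32710 <1
  x=-1.610: |R|=0.26938 <1
  x=-3.328: |R|=1.14065 >1
  x=-3.261: |R|=1.11273 >1
  x=-3.088: |R|=1.03873 >1
So |R|<1 on (-3.0000, 0).

z* = -3.0000.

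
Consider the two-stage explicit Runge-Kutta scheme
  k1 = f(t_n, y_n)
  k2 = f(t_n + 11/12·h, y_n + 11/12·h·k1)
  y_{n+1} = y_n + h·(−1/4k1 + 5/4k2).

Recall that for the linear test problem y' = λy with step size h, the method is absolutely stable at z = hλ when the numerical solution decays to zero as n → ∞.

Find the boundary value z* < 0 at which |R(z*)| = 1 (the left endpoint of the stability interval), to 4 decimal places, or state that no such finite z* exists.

z* = -0.8727.

On y'=λy, z=hλ:
  k1=λy_n ⇒ h·k1=z·y_n;  k2=λ(1+11/12z)y_n ⇒ h·k2=z(1+11/12z)y_n
  y_{n+1}/y_n = 1 − 1/4z + 5/4z(1+11/12z) = 1 + z + 55/48z²
  Hence R(z) = 1 + z + 55/48z².

Solve |R(x)|<1 on ℝ⁻.
x=-1.11: |R|=1.3018
R=1: x+55/48x²=0 ⇒ x=−48/55=-0.8727; min R=1−1/(4·55/48)=0.7818>−1
Confirm numerically:
  x=-0.659: |R|=0.83861 <1
  x=-0.652: |R|=0.83510 <1
  x=-0.524: |R|=0.79062 <1
  x=-1.028: |R|=1.18290 >1
  x=-1.010: |R|=1.15886 >1
Stable set (-0.8727, 0).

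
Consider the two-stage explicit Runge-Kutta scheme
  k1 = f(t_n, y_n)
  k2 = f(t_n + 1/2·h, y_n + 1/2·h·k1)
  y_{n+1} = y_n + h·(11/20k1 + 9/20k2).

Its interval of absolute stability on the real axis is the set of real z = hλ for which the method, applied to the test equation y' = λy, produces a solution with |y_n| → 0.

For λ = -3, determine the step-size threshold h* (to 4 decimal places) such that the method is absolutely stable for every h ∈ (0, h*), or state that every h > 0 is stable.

(-4.4444,0); λ=-3 ⇒ h* = (40/9)/3 = 1.4815.

On y'=λy, z=hλ:
  k1=λy_n ⇒ h·k1=z·y_n;  k2=λ(1+1/2z)y_n ⇒ h·k2=z(1+1/2z)y_n
  y_{n+1}/y_n = 1 + 11/20z + 9/20z(1+1/2z) = 1 + z + 9/40z²
  R(z) = 1 + z + 9/40z².

Solve |R(x)|<1 on ℝ⁻.
x=-1.2: |R|=0.1240
R=1: x+9/40x²=0 ⇒ x=−40/9=-4.4444; min R=1−1/(4·9/40)=-0.1111>−1
Confirm numerically:
  x=-2.568: |R|=0.08421 <1
  x=-2.283: |R|=0.11028 <1
  x=-2.259: |R|=0.11081 <1
  x=-4.686: |R|=1.25468 >1
  x=-4.571: |R|=1.13016 >1
  x=-4.504: |R|=1.06035 >1
So |R|<1 on (-4.4444, 0).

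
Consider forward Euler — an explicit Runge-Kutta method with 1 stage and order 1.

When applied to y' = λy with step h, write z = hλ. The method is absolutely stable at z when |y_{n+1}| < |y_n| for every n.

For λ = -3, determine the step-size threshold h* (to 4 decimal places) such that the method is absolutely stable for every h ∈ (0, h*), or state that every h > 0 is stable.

On y'=λy, z=hλ:
  order 1, 1-stage ⇒ R(z)=1+z
  (e.g. R(-1.33)=-0.33000, |R|=0.33000)

Need |R(x)|<1, x<0.
x=-1.33: |R|=0.3300
|R(-0.92)|=0.0800 |R(-0.59)|=0.4100 |R(-0.56)|=0.4400
Bisect:
  x_lo=-2.4608 |R|=1.4608  x_hi=-0.0674 |R|=0.9326
  mid=-1.26411 |R|=0.26411 →hi
  mid=-1.86248 |R|=0.86248 →hi
  mid=-2.16166 |R|=1.16166 →lo
  mid=-2.01207 |R|=1.01207 →lo
  mid=-1.93728 |R|=0.93728 →hi
  mid=-1.97467 |R|=0.97467 →hi
  mid=-1.99337 |R|=0.99337 →hi
  mid=-2.00272 |R|=1.00272 →lo
  ...
  [-2.00009,-1.99995] ⇒ x*=-2.0000
Interval (-2.0000, 0).

(-2.0000,0); λ=-3 ⇒ h* = 0.6667.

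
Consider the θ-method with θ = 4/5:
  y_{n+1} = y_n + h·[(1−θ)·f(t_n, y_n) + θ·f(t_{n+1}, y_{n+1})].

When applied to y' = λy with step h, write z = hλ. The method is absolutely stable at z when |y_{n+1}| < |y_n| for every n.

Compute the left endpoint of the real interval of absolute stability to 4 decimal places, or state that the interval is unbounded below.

interval (−∞, 0).

With y'=λy (z=hλ):
  y_{n+1} = y_n + z·[1/5·y_n + 4/5·y_{n+1}] ⇒ (1 − 4/5z)y_{n+1} = (1 + 1/5z)y_n
  so R(z) = (1 + 1/5z)/(1 − 4/5z).

Solve |R(x)|<1 on ℝ⁻.
x=-1.31: |R|=0.3604
x=-2: |R|=0.2308
x=-10: |R|=0.1111
x=-100: |R|=0.2346
θ=4/5≥1/2 ⇒ |1+1/5x|<|1−4/5x| ∀x<0 ⇒ unbounded interval.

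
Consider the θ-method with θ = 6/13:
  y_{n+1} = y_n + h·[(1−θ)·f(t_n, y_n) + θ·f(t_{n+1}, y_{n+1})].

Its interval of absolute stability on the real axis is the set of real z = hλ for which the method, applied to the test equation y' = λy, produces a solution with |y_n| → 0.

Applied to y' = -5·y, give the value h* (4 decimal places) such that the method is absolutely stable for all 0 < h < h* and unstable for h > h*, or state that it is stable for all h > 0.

Set f=λy, z=hλ:
  y_{n+1} = y_n + z·[7/13·y_n + 6/13·y_{n+1}] ⇒ (1 − 6/13z)y_{n+1} = (1 + 7/13z)y_n
  Hence R(z) = (1 + 7/13z)/(1 − 6/13z).

Solve |R(x)|<1 on ℝ⁻.
x=-0.92: |R|=0.3542
R=−1: 1+7/13x = −1+6/13x ⇒ -1/13x=2 ⇒ x=2/(-1/13)=-26.0000
Confirm numerically:
  x=-24.742: |R|=0.99221 <1
  x=-22.536: |R|=0.97663 <1
  x=-12.382: |R|=0.84399 <1
  x=-26.502: |R|=1.00292 >1
  x=-26.302: |R|=1.00177 >1
Stable set (-26.0000, 0).

(-26.0000,0); λ=-5 ⇒ h* = (26)/5 = 5.2000.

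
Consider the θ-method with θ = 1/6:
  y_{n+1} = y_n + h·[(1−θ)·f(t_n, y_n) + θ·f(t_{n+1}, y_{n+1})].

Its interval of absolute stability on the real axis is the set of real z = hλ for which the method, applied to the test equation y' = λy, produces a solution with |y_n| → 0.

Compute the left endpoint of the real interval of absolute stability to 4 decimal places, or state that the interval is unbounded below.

z* = -3.0000.

With y'=λy (z=hλ):
  y_{n+1} = y_n + z·[5/6·y_n + 1/6·y_{n+1}] ⇒ (1 − 1/6z)y_{n+1} = (1 + 5/6z)y_n
  ⇒ R(z) = (1 + 5/6z)/(1 − 1/6z).

Find x<0 with |R(x)|<1.
x=-1.49: |R|=0.1936
R=−1: 1+5/6x = −1+1/6x ⇒ -2/3x=2 ⇒ x=2/(-2/3)=-3.0000
Confirm numerically:
  x=-2.607: |R|=0.81736 <1
  x=-2.254: |R|=0.63848 <1
  x=-1.942: |R|=0.46714 <1
  x=-1.438: |R|=0.15999 <1
  x=-3.557: |R|=1.23313 >1
  x=-3.530: |R|=1.22246 >1
  x=-3.112: |R|=1.04917 >1
So |R|<1 on (-3.0000, 0).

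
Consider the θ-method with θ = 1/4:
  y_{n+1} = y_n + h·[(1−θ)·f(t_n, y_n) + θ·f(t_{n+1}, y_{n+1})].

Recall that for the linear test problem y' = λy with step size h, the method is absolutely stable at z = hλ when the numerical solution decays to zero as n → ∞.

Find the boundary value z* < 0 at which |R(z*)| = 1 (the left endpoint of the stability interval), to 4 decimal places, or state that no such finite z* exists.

Test eqn y'=λy, z=hλ:
  y_{n+1} = y_n + z·[3/4·y_n + 1/4·y_{n+1}] ⇒ (1 − 1/4z)y_{n+1} = (1 + 3/4z)y_n
  R(z) = (1 + 3/4z)/(1 − 1/4z).

Solve |R(x)|<1 on ℝ⁻.
x=-1.44: |R|=0.0588
R=−1: 1+3/4x = −1+1/4x ⇒ -1/2x=2 ⇒ x=2/(-1/2)=-4.0000
Confirm numerically:
  x=-3.680: |R|=0.91667 <1
  x=-2.383: |R|=0.49334 <1
  x=-1.716: |R|=0.20084 <1
  x=-4.498: |R|=1.11720 >1
  x=-4.380: |R|=1.09069 >1
  x=-4.053: |R|=1.01316 >1
Stable set (-4.0000, 0).

z* = -4.0000.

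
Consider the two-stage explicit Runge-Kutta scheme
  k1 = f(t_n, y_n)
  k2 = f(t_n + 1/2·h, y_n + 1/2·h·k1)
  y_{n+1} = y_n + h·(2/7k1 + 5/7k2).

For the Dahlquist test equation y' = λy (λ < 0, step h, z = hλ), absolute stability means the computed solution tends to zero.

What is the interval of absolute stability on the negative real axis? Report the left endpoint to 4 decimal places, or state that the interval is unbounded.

z∈(-2.8000,0).

Test eqn y'=λy, z=hλ:
  k1=λy_n ⇒ h·k1=z·y_n;  k2=λ(1+1/2z)y_n ⇒ h·k2=z(1+1/2z)y_n
  y_{n+1}/y_n = 1 + 2/7z + 5/7z(1+1/2z) = 1 + z + 5/14z²
  so R(z) = 1 + z + 5/14z².

Need |R(x)|<1, x<0.
x=-1.15: |R|=0.3223
R=1: x+5/14x²=0 ⇒ x=−14/5=-2.8000; min R=1−1/(4·5/14)=0.3000>−1
Confirm numerically:
  x=-2.590: |R|=0.80575 <1
  x=-2.323: |R|=0.60426 <1
  x=-1.992: |R|=0.42517 <1
  x=-3.372: |R|=1.68885 >1
  x=-2.883: |R|=1.08546 >1
Interval (-2.8000, 0).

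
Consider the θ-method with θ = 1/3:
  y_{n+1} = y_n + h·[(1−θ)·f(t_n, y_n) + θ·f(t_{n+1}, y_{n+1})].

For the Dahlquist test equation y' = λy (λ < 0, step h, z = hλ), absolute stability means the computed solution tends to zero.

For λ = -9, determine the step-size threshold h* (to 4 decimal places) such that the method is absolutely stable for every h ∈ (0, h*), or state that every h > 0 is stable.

(-6.0000,0); λ=-9 ⇒ h* = (6)/9 = 0.6667.

Test eqn y'=λy, z=hλ:
  y_{n+1} = y_n + z·[2/3·y_n + 1/3·y_{n+1}] ⇒ (1 − 1/3z)y_{n+1} = (1 + 2/3z)y_n
  ⇒ R(z) = (1 + 2/3z)/(1 − 1/3z).

Need |R(x)|<1, x<0.
x=-1.41: |R|=0.0408
R=−1: 1+2/3x = −1+1/3x ⇒ -1/3x=2 ⇒ x=2/(-1/3)=-6.0000
Confirm numerically:
  x=-5.898: |R|=0.98854 <1
  x=-5.681: |R|=0.96325 <1
  x=-5.479: |R|=0.93855 <1
  x=-5.128: |R|=0.89272 <1
  x=-6.424: |R|=1.04499 >1
  x=-6.249: |R|=1.02692 >1
Interval (-6.0000, 0).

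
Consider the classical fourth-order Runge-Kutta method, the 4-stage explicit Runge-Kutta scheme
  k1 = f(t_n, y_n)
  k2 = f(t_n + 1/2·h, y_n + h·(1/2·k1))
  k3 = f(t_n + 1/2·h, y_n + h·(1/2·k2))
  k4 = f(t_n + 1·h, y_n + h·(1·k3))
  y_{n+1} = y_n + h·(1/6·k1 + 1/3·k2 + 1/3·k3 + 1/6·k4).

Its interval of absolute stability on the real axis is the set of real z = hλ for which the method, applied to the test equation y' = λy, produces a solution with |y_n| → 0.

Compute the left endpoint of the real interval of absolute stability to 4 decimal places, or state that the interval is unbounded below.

z* = -2.7853.

Test eqn y'=λy, z=hλ:
  order 4, 4-stage ⇒ R(z)=1+z+z^2/2+z^3/6+z^4/24
  (e.g. R(-0.53)=0.58892, |R|=0.58892)

Boundary: |R(x)|=1, x<0.
x=-0.53: |R|=0.5889
|R(-2.42)|=0.5752 |R(-2.23)|=0.4386 |R(-2.04)|=0.3475
Bisect:
  x_lo=-3.1390 |R|=1.6780  x_hi=-0.1830 |R|=0.8328
  mid=-1.66097 |R|=0.27185 →hi
  mid=-2.39997 |R|=0.55838 →hi
  mid=-2.76947 |R|=0.97640 →hi
  mid=-2.95422 |R|=1.28603 →lo
  mid=-2.86185 |R|=1.12169 →lo
  mid=-2.81566 |R|=1.04675 →lo
  mid=-2.79256 |R|=1.01102 →lo
  ...
  [-2.78535,-2.78517] ⇒ x*=-2.7853
Stable set (-2.7853, 0).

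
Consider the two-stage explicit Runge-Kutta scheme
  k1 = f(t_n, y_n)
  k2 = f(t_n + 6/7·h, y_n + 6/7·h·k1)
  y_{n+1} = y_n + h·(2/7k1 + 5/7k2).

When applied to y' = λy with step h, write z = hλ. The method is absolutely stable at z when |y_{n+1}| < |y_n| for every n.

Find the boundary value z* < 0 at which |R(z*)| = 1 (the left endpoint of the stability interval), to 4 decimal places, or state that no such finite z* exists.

z* = -1.6333.

Set f=λy, z=hλ:
  k1=λy_n ⇒ h·k1=z·y_n;  k2=λ(1+6/7z)y_n ⇒ h·k2=z(1+6/7z)y_n
  y_{n+1}/y_n = 1 + 2/7z + 5/7z(1+6/7z) = 1 + z + 30/49z²
  Hence R(z) = 1 + z + 30/49z².

Boundary: |R(x)|=1, x<0.
x=-0.94: |R|=0.6010
R=1: x+30/49x²=0 ⇒ x=−49/30=-1.6333; min R=1−1/(4·30/49)=0.5917>−1
Confirm numerically:
  x=-1.581: |R|=0.94934 <1
  x=-1.394: |R|=0.79574 <1
  x=-1.368: |R|=0.77777 <1
  x=-1.011: |R|=0.61479 <1
  x=-2.209: |R|=1.77856 >1
  x=-2.062: |R|=1.54117 >1
  x=-1.853: |R|=1.24921 >1
Stable set (-1.6333, 0).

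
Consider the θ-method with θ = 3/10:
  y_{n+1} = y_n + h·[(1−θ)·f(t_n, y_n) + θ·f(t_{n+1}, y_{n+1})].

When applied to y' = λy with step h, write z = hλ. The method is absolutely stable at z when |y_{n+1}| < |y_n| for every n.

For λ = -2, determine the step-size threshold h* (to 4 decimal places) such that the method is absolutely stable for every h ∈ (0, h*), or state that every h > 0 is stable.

Test eqn y'=λy, z=hλ:
  y_{n+1} = y_n + z·[7/10·y_n + 3/10·y_{n+1}] ⇒ (1 − 3/10z)y_{n+1} = (1 + 7/10z)y_n
  Hence R(z) = (1 + 7/10z)/(1 − 3/10z).

Boundary: |R(x)|=1, x<0.
x=-1.73: |R|=0.1389
R=−1: 1+7/10x = −1+3/10x ⇒ -2/5x=2 ⇒ x=2/(-2/5)=-5.0000
Confirm numerically:
  x=-4.661: |R|=0.94346 <1
  x=-2.176: |R|=0.31655 <1
  x=-2.154: |R|=0.30847 <1
  x=-5.563: |R|=1.08438 >1
  x=-5.489: |R|=1.07390 >1
  x=-5.076: |R|=1.01205 >1
Interval (-5.0000, 0).

(-5.0000,0); λ=-2 ⇒ h* = (5)/2 = 2.5000.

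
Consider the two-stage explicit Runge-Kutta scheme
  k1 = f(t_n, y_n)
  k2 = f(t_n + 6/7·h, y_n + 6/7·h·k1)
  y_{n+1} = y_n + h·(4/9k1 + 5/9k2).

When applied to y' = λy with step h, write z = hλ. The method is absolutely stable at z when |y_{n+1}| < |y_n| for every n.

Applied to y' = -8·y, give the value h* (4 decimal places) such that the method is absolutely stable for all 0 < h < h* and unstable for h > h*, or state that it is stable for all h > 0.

(-2.1000,0); λ=-8 ⇒ h* = (21/10)/8 = 0.2625.

Set f=λy, z=hλ:
  k1=λy_n ⇒ h·k1=z·y_n;  k2=λ(1+6/7z)y_n ⇒ h·k2=z(1+6/7z)y_n
  y_{n+1}/y_n = 1 + 4/9z + 5/9z(1+6/7z) = 1 + z + 10/21z²
  Hence R(z) = 1 + z + 10/21z².

Solve |R(x)|<1 on ℝ⁻.
x=-0.7: |R|=0.5333
R=1: x+10/21x²=0 ⇒ x=−21/10=-2.1000; min R=1−1/(4·10/21)=0.4750>−1
Confirm numerically:
  x=-1.815: |R|=0.75368 <1
  x=-1.498: |R|=0.57057 <1
  x=-1.171: |R|=0.48197 <1
  x=-1.137: |R|=0.47860 <1
  x=-2.497: |R|=1.47205 >1
  x=-2.337: |R|=1.26375 >1
So |R|<1 on (-2.1000, 0).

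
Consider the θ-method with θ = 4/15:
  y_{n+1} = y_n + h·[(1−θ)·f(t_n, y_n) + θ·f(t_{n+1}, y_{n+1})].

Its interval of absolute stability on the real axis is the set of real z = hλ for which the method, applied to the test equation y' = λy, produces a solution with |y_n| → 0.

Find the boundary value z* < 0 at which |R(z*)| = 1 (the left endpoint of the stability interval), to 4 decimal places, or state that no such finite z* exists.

Set f=λy, z=hλ:
  y_{n+1} = y_n + z·[11/15·y_n + 4/15·y_{n+1}] ⇒ (1 − 4/15z)y_{n+1} = (1 + 11/15z)y_n
  ⇒ R(z) = (1 + 11/15z)/(1 − 4/15z).

Solve |R(x)|<1 on ℝ⁻.
x=-0.89: |R|=0.2807
R=−1: 1+11/15x = −1+4/15x ⇒ -7/15x=2 ⇒ x=2/(-7/15)=-4.2857
Confirm numerically:
  x=-4.156: |R|=0.97129 <1
  x=-3.244: |R|=0.73935 <1
  x=-2.829: |R|=0.61252 <1
  x=-4.735: |R|=1.09266 >1
  x=-4.379: |R|=1.02008 >1
So |R|<1 on (-4.2857, 0).

left endpoint -4.2857.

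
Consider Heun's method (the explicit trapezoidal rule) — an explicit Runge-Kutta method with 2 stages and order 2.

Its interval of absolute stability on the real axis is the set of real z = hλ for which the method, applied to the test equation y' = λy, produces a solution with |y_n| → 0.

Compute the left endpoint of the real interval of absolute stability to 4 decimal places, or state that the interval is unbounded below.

Test eqn y'=λy, z=hλ:
  order 2, 2-stage ⇒ R(z)=1+z+z^2/2
  (e.g. R(-1.22)=0.52420, |R|=0.52420)

Solve |R(x)|<1 on ℝ⁻.
x=-1.22: |R|=0.5242
|R(-2.09)|=1.0940 |R(-1.8)|=0.8200 |R(-1.28)|=0.5392
Bisect:
  x_lo=-2.5018 |R|=1.6277  x_hi=-0.2956 |R|=0.7481
  mid=-1.39872 |R|=0.57949 →hi
  mid=-1.95027 |R|=0.95151 →hi
  mid=-2.22605 |R|=1.25160 →lo
  mid=-2.08816 |R|=1.09205 →lo
  mid=-2.01922 |R|=1.01940 →lo
  mid=-1.98474 |R|=0.98486 →hi
  mid=-2.00198 |R|=1.00198 →lo
  ...
  [-2.00010,-1.99996] ⇒ x*=-2.0000
Stable set (-2.0000, 0).

left endpoint -2.0000.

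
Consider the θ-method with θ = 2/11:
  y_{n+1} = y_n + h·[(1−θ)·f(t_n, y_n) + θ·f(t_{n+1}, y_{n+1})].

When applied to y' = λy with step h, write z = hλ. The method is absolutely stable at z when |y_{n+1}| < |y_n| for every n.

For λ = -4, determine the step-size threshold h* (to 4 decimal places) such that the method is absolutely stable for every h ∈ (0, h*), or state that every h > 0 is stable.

On y'=λy, z=hλ:
  y_{n+1} = y_n + z·[9/11·y_n + 2/11·y_{n+1}] ⇒ (1 − 2/11z)y_{n+1} = (1 + 9/11z)y_n
  R(z) = (1 + 9/11z)/(1 − 2/11z).

Need |R(x)|<1, x<0.
x=-1.52: |R|=0.1909
R=−1: 1+9/11x = −1+2/11x ⇒ -7/11x=2 ⇒ x=2/(-7/11)=-3.1429
Confirm numerically:
  x=-2.502: |R|=0.71970 <1
  x=-2.399: |R|=0.67040 <1
  x=-3.687: |R|=1.20730 >1
  x=-3.270: |R|=1.05074 >1
Stable set (-3.1429, 0).

(-3.1429,0); λ=-4 ⇒ h* = (22/7)/4 = 0.7857.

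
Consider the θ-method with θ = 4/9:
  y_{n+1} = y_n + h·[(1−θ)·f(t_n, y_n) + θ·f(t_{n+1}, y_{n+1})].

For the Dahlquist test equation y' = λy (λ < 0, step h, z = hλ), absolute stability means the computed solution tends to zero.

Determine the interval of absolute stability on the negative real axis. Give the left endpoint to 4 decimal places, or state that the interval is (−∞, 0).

Test eqn y'=λy, z=hλ:
  y_{n+1} = y_n + z·[5/9·y_n + 4/9·y_{n+1}] ⇒ (1 − 4/9z)y_{n+1} = (1 + 5/9z)y_n
  so R(z) = (1 + 5/9z)/(1 − 4/9z).

Find x<0 with |R(x)|<1.
x=-1.08: |R|=0.2703
R=−1: 1+5/9x = −1+4/9x ⇒ -1/9x=2 ⇒ x=2/(-1/9)=-18.0000
Confirm numerically:
  x=-15.316: |R|=0.96180 <1
  x=-11.764: |R|=0.88875 <1
  x=-7.261: |R|=0.71772 <1
  x=-18.530: |R|=1.00638 >1
  x=-18.134: |R|=1.00164 >1
So |R|<1 on (-18.0000, 0).

z∈(-18.0000,0).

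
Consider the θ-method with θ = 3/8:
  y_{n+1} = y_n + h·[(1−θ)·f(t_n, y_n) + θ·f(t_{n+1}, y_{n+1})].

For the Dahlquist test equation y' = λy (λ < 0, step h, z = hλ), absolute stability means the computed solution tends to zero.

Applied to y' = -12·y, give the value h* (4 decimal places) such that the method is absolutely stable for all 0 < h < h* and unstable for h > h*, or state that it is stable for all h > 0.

(-8.0000,0); λ=-12 ⇒ h* = (8)/12 = 0.6667.

On y'=λy, z=hλ:
  y_{n+1} = y_n + z·[5/8·y_n + 3/8·y_{n+1}] ⇒ (1 − 3/8z)y_{n+1} = (1 + 5/8z)y_n
  so R(z) = (1 + 5/8z)/(1 − 3/8z).

Solve |R(x)|<1 on ℝ⁻.
x=-0.48: |R|=0.5932
R=−1: 1+5/8x = −1+3/8x ⇒ -1/4x=2 ⇒ x=2/(-1/4)=-8.0000
Confirm numerically:
  x=-5.167: |R|=0.75890 <1
  x=-4.701: |R|=0.70149 <1
  x=-4.053: |R|=0.60841 <1
  x=-3.822: |R|=0.57074 <1
  x=-8.527: |R|=1.03139 >1
  x=-8.381: |R|=1.02299 >1
  x=-8.329: |R|=1.01995 >1
So |R|<1 on (-8.0000, 0).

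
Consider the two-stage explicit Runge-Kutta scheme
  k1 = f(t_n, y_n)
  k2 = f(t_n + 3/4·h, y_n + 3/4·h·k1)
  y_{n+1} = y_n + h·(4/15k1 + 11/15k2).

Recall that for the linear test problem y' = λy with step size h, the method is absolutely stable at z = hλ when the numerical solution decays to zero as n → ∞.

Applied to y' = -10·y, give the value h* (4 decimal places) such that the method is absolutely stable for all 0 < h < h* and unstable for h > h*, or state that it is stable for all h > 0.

(-1.8182,0); λ=-10 ⇒ h* = (20/11)/10 = 0.1818.

Test eqn y'=λy, z=hλ:
  k1=λy_n ⇒ h·k1=z·y_n;  k2=λ(1+3/4z)y_n ⇒ h·k2=z(1+3/4z)y_n
  y_{n+1}/y_n = 1 + 4/15z + 11/15z(1+3/4z) = 1 + z + 11/20z²
  R(z) = 1 + z + 11/20z².

Boundary: |R(x)|=1, x<0.
x=-0.94: |R|=0.5460
R=1: x+11/20x²=0 ⇒ x=−20/11=-1.8182; min R=1−1/(4·11/20)=0.5455>−1
Confirm numerically:
  x=-1.709: |R|=0.89737 <1
  x=-1.433: |R|=0.69642 <1
  x=-1.255: |R|=0.61126 <1
  x=-1.053: |R|=0.55684 <1
  x=-2.415: |R|=1.79272 >1
  x=-2.234: |R|=1.51092 >1
So |R|<1 on (-1.8182, 0).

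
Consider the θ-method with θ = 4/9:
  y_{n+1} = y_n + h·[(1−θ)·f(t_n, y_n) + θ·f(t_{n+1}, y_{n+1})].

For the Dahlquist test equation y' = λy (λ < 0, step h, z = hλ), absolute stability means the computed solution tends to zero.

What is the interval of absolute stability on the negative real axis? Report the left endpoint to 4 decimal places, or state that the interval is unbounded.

Test eqn y'=λy, z=hλ:
  y_{n+1} = y_n + z·[5/9·y_n + 4/9·y_{n+1}] ⇒ (1 − 4/9z)y_{n+1} = (1 + 5/9z)y_n
  R(z) = (1 + 5/9z)/(1 − 4/9z).

Boundary: |R(x)|=1, x<0.
x=-1.34: |R|=0.1602
R=−1: 1+5/9x = −1+4/9x ⇒ -1/9x=2 ⇒ x=2/(-1/9)=-18.0000
Confirm numerically:
  x=-14.431: |R|=0.94651 <1
  x=-13.893: |R|=0.93640 <1
  x=-11.288: |R|=0.87605 <1
  x=-7.650: |R|=0.73864 <1
  x=-18.414: |R|=1.00501 >1
  x=-18.199: |R|=1.00243 >1
So |R|<1 on (-18.0000, 0).

z∈(-18.0000,0).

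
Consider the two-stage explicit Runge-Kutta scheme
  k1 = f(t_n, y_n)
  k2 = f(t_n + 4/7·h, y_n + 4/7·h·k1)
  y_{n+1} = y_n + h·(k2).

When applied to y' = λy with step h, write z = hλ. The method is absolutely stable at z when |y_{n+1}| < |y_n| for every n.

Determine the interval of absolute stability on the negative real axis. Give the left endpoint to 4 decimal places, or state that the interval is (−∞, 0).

With y'=λy (z=hλ):
  k1=λy_n ⇒ h·k1=z·y_n;  k2=λ(1+4/7z)y_n ⇒ h·k2=z(1+4/7z)y_n
  y_{n+1}/y_n = 1 + z(1+4/7z) = 1 + z + 4/7z²
  so R(z) = 1 + z + 4/7z².

Boundary: |R(x)|=1, x<0.
x=-1.43: |R|=0.7385
R=1: x+4/7x²=0 ⇒ x=−7/4=-1.7500; min R=1−1/(4·4/7)=0.5625>−1
Confirm numerically:
  x=-1.580: |R|=0.84651 <1
  x=-1.351: |R|=0.69197 <1
  x=-1.148: |R|=0.60509 <1
  x=-1.053: |R|=0.58061 <1
  x=-2.252: |R|=1.64600 >1
  x=-2.057: |R|=1.36086 >1
  x=-2.042: |R|=1.34072 >1
Interval (-1.7500, 0).

z∈(-1.7500,0).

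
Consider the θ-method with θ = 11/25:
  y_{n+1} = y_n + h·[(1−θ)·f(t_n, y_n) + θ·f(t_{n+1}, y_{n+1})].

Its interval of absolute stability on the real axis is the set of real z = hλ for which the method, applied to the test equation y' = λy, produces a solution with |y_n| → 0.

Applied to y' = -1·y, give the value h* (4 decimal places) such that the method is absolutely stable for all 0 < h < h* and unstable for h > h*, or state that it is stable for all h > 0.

With y'=λy (z=hλ):
  y_{n+1} = y_n + z·[14/25·y_n + 11/25·y_{n+1}] ⇒ (1 − 11/25z)y_{n+1} = (1 + 14/25z)y_n
  so R(z) = (1 + 14/25z)/(1 − 11/25z).

Need |R(x)|<1, x<0.
x=-0.91: |R|=0.3502
R=−1: 1+14/25x = −1+11/25x ⇒ -3/25x=2 ⇒ x=2/(-3/25)=-16.6667
Confirm numerically:
  x=-13.219: |R|=0.93930 <1
  x=-8.573: |R|=0.79648 <1
  x=-7.814: |R|=0.76064 <1
  x=-6.985: |R|=0.71478 <1
  x=-17.263: |R|=1.00833 >1
  x=-17.213: |R|=1.00765 >1
  x=-17.088: |R|=1.00594 >1
So |R|<1 on (-16.6667, 0).

(-16.6667,0); λ=-1 ⇒ h* = (50/3)/1 = 16.6667.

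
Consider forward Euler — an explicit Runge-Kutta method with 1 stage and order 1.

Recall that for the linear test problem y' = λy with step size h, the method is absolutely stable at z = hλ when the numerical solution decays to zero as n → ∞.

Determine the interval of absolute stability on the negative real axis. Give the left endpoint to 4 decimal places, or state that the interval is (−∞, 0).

Set f=λy, z=hλ:
  order 1, 1-stage ⇒ R(z)=1+z
  (e.g. R(-1.37)=-0.37000, |R|=0.37000)

Need |R(x)|<1, x<0.
x=-1.37: |R|=0.3700
|R(-2.09)|=1.0900 |R(-1.43)|=0.4300 |R(-0.65)|=0.3500
Bisect:
  x_lo=-2.8764 |R|=1.8764  x_hi=-0.0749 |R|=0.9251
  mid=-1.47568 |R|=0.47568 →hi
  mid=-2.17605 |R|=1.17605 →lo
  mid=-1.82586 |R|=0.82586 →hi
  mid=-2.00095 |R|=1.00095 →lo
  mid=-1.91341 |R|=0.91341 →hi
  mid=-1.95718 |R|=0.95718 →hi
  mid=-1.97907 |R|=0.97907 →hi
  mid=-1.99001 |R|=0.99001 →hi
  ...
  [-2.00010,-1.99993] ⇒ x*=-2.0000
Stable set (-2.0000, 0).

z∈(-2.0000,0).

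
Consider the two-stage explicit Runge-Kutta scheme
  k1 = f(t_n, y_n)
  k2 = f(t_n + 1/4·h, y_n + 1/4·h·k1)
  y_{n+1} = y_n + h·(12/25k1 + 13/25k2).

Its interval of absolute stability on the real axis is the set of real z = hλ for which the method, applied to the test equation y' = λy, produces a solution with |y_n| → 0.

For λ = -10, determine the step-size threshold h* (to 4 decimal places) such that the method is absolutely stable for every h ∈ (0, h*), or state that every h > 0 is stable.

(-7.6923,0); λ=-10 ⇒ h* = (100/13)/10 = 0.7692.

With y'=λy (z=hλ):
  k1=λy_n ⇒ h·k1=z·y_n;  k2=λ(1+1/4z)y_n ⇒ h·k2=z(1+1/4z)y_n
  y_{n+1}/y_n = 1 + 12/25z + 13/25z(1+1/4z) = 1 + z + 13/100z²
  so R(z) = 1 + z + 13/100z².

Need |R(x)|<1, x<0.
x=-1.26: |R|=0.0536
R=1: x+13/100x²=0 ⇒ x=−100/13=-7.6923; min R=1−1/(4·13/100)=-0.9231>−1
Confirm numerically:
  x=-7.204: |R|=0.54269 <1
  x=-5.772: |R|=0.44092 <1
  x=-4.433: |R|=0.87831 <1
  x=-3.722: |R|=0.92107 <1
  x=-8.138: |R|=1.47152 >1
  x=-8.038: |R|=1.36123 >1
  x=-7.961: |R|=1.27808 >1
Stable set (-7.6923, 0).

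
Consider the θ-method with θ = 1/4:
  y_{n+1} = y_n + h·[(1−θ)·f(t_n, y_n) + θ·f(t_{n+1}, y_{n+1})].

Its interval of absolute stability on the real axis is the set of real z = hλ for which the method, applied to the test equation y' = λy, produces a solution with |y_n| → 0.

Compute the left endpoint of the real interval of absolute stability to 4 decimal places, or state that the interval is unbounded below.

z* = -4.0000.

Set f=λy, z=hλ:
  y_{n+1} = y_n + z·[3/4·y_n + 1/4·y_{n+1}] ⇒ (1 − 1/4z)y_{n+1} = (1 + 3/4z)y_n
  so R(z) = (1 + 3/4z)/(1 − 1/4z).

Need |R(x)|<1, x<0.
x=-1.72: |R|=0.2028
R=−1: 1+3/4x = −1+1/4x ⇒ -1/2x=2 ⇒ x=2/(-1/2)=-4.0000
Confirm numerically:
  x=-3.297: |R|=0.80732 <1
  x=-2.898: |R|=0.68049 <1
  x=-2.755: |R|=0.63138 <1
  x=-2.210: |R|=0.42351 <1
  x=-4.399: |R|=1.09501 >1
  x=-4.153: |R|=1.03753 >1
Interval (-4.0000, 0).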